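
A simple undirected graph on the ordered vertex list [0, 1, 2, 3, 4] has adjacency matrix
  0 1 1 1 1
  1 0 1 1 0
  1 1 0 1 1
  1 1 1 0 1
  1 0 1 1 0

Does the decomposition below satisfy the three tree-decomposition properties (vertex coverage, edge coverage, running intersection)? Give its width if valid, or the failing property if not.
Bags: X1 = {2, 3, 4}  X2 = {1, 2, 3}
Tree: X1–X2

A tree decomposition must satisfy three properties: every vertex lies in some bag; for every edge, both endpoints lie together in some bag; and for every vertex, the bags containing it form a connected subtree. Here vertex 0 appears in no bag, so the decomposition is invalid.

No — vertex 0 appears in no bag.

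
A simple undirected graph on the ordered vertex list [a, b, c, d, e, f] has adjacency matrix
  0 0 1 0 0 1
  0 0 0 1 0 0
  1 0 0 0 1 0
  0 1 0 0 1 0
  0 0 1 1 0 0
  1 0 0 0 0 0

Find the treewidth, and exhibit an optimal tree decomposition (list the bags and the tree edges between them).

Each bag holds 2 vertices, so the decomposition has width 1, which upper-bounds the treewidth. G has an edge, so its treewidth is at least 1. Therefore the treewidth is 1.

Treewidth 1.
Bags: B1 = {a, f}  B2 = {a, c}  B3 = {c, e}  B4 = {d, e}  B5 = {b, d}
Tree: B1–B2, B2–B3, B3–B4, B4–B5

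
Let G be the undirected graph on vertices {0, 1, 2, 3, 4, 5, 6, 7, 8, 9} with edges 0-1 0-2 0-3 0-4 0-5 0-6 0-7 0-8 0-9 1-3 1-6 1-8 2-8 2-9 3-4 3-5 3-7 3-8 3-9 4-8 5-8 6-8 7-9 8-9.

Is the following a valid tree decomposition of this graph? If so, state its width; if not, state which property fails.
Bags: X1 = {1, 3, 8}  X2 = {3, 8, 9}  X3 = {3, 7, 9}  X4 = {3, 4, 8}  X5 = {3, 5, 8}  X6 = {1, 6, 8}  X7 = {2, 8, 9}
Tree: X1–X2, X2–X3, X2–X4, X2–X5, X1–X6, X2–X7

No — vertex 0 appears in no bag.

A tree decomposition must satisfy three properties: every vertex lies in some bag; for every edge, both endpoints lie together in some bag; and for every vertex, the bags containing it form a connected subtree. Here vertex 0 appears in no bag, so the decomposition is invalid.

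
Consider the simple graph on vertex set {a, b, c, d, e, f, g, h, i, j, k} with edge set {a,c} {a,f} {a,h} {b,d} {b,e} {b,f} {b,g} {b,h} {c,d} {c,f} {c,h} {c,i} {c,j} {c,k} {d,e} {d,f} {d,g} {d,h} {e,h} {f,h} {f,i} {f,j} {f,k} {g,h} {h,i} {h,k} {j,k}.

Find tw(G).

A width-3 tree decomposition is:
Bags: B1 = {a, c, f, h}  B2 = {c, f, h, k}  B3 = {c, d, f, h}  B4 = {c, f, j, k}  B5 = {b, d, f, h}  B6 = {b, d, g, h}  B7 = {b, d, e, h}  B8 = {c, f, h, i}
Tree: B1–B2, B2–B3, B2–B4, B3–B5, B5–B6, B5–B7, B3–B8
Each bag holds 4 vertices, so the decomposition has width 3, which upper-bounds the treewidth. For the lower bound, the 4 vertices {c, f, j, k} are pairwise adjacent, and any tree decomposition puts a clique entirely inside one bag — forcing width ≥ 3. Hence tw(G) = 3 exactly.

3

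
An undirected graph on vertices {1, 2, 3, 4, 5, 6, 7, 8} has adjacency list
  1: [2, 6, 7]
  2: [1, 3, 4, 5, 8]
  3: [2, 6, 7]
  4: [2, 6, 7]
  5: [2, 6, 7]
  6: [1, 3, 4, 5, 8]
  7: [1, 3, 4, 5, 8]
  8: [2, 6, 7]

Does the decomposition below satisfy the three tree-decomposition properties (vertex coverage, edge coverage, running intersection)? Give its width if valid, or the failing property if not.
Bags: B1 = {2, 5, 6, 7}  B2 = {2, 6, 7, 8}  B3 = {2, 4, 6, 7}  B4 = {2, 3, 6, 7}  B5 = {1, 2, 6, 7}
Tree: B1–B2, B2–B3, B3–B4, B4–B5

Yes; width 3.

Every vertex of G appears in some bag (union = {1, 2, 3, 4, 5, 6, 7, 8}); every edge is covered by a bag; and for each vertex v the set of bags containing v is connected in the bag tree. The decomposition is therefore valid. The largest bag has 4 vertices, so the width is 3.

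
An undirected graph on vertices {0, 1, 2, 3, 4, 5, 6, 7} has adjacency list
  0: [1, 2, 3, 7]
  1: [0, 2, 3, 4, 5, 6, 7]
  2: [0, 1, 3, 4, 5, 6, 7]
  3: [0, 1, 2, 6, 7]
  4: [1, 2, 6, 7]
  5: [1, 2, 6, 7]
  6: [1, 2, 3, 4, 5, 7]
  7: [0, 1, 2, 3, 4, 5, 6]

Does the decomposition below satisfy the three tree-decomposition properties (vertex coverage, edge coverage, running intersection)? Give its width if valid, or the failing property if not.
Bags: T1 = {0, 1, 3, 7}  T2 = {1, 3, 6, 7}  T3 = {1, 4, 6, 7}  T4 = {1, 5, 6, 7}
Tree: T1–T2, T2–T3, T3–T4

A tree decomposition must satisfy three properties: every vertex lies in some bag; for every edge, both endpoints lie together in some bag; and for every vertex, the bags containing it form a connected subtree. Here vertex 2 appears in no bag, so the decomposition is invalid.

No — vertex 2 appears in no bag.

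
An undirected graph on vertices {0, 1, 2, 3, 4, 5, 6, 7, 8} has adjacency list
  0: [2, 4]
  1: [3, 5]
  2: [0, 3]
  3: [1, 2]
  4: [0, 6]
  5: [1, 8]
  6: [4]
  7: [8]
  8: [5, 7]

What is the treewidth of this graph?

A width-1 tree decomposition is:
Bags: B1 = {4, 6}  B2 = {0, 4}  B3 = {0, 2}  B4 = {2, 3}  B5 = {1, 3}  B6 = {1, 5}  B7 = {5, 8}  B8 = {7, 8}
Tree: B1–B2, B2–B3, B3–B4, B4–B5, B5–B6, B6–B7, B7–B8
The largest bag has 2 vertices, giving width 1; this decomposition certifies tw(G) ≤ 1. Any graph with an edge has treewidth ≥ 1, and G has the edge 6–4. The upper and lower bounds meet at 1, so that is the treewidth.

1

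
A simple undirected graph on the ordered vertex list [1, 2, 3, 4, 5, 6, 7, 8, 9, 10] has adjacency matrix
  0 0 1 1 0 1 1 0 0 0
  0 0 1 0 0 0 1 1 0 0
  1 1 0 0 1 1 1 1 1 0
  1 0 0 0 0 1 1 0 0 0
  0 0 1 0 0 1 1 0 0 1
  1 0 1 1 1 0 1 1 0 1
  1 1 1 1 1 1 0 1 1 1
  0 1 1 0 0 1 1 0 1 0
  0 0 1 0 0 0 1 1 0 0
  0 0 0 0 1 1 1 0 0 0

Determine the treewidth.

A width-3 tree decomposition is:
Bags: B1 = {2, 3, 7, 8}  B2 = {3, 6, 7, 8}  B3 = {1, 3, 6, 7}  B4 = {1, 4, 6, 7}  B5 = {3, 7, 8, 9}  B6 = {3, 5, 6, 7}  B7 = {5, 6, 7, 10}
Tree: B1–B2, B2–B3, B3–B4, B1–B5, B2–B6, B6–B7
The largest bag has 4 vertices, giving width 3; this decomposition certifies tw(G) ≤ 3. On the other hand G contains the 4-clique {5, 6, 7, 10}. A clique must lie in a single bag of any decomposition, so no decomposition can have width below 3. Hence tw(G) = 3 exactly.

3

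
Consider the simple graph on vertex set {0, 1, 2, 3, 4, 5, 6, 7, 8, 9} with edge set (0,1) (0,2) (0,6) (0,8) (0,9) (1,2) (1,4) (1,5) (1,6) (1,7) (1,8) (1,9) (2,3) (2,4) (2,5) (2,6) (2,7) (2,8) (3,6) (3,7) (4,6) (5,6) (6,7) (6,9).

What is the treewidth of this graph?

3

A width-3 tree decomposition is:
Bags: B1 = {1, 2, 4, 6}  B2 = {1, 2, 6, 7}  B3 = {2, 3, 6, 7}  B4 = {1, 2, 5, 6}  B5 = {0, 1, 2, 6}  B6 = {0, 1, 6, 9}  B7 = {0, 1, 2, 8}
Tree: B1–B2, B2–B3, B1–B4, B1–B5, B5–B6, B5–B7
Every bag has size at most 4, so the width is 4 − 1 = 3 and tw(G) ≤ 3. On the other hand G contains the 4-clique {0, 1, 6, 9}. A clique must lie in a single bag of any decomposition, so no decomposition can have width below 3. The upper and lower bounds meet at 3, so that is the treewidth.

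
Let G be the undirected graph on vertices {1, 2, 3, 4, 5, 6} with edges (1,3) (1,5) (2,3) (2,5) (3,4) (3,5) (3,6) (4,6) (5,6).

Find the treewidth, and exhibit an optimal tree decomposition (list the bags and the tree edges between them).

Treewidth 2.
One optimal decomposition is:
Bags: B1 = {1, 3, 5}  B2 = {3, 5, 6}  B3 = {2, 3, 5}  B4 = {3, 4, 6}
Tree: B1–B2, B1–B3, B2–B4

The largest bag has 3 vertices, giving width 2; this decomposition certifies tw(G) ≤ 2. For the lower bound, the 3 vertices {3, 4, 6} are pairwise adjacent, and any tree decomposition puts a clique entirely inside one bag — forcing width ≥ 2. The upper and lower bounds meet at 2, so that is the treewidth.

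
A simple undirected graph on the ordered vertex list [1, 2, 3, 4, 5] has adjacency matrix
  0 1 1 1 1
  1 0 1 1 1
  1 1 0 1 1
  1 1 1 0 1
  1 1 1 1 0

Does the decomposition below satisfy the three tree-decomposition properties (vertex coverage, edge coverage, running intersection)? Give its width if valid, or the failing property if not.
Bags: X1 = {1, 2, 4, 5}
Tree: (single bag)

No — vertex 3 appears in no bag.

A tree decomposition must satisfy three properties: every vertex lies in some bag; for every edge, both endpoints lie together in some bag; and for every vertex, the bags containing it form a connected subtree. Here vertex 3 appears in no bag, so the decomposition is invalid.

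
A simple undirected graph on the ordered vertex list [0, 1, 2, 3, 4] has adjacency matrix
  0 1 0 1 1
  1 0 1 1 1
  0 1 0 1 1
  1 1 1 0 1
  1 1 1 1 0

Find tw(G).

3

A width-3 tree decomposition is:
Bags: B1 = {1, 2, 3, 4}  B2 = {0, 1, 3, 4}
Tree: B1–B2
The largest bag has 4 vertices, giving width 3; this decomposition certifies tw(G) ≤ 3. Conversely, {0, 1, 3, 4} is a clique of size 4, and the vertices of any clique must share a bag in every tree decomposition; so some bag has ≥ 4 vertices and tw(G) ≥ 3. Therefore the treewidth is 3.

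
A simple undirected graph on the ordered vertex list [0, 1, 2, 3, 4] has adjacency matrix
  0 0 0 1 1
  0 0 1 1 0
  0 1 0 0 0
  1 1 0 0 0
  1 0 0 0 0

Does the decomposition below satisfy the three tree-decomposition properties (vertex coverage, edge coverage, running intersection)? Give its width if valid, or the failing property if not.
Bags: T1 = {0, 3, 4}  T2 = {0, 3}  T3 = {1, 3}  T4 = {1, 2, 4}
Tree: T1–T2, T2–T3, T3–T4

A tree decomposition must satisfy three properties: every vertex lies in some bag; for every edge, both endpoints lie together in some bag; and for every vertex, the bags containing it form a connected subtree. Here bags containing vertex 4 are not connected in the tree, so the decomposition is invalid.

No — bags containing vertex 4 are not connected in the tree.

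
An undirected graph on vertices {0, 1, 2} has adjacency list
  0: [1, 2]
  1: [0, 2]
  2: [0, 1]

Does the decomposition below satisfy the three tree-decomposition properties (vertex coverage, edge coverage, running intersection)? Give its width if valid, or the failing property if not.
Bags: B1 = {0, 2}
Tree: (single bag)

No — vertex 1 appears in no bag.

A tree decomposition must satisfy three properties: every vertex lies in some bag; for every edge, both endpoints lie together in some bag; and for every vertex, the bags containing it form a connected subtree. Here vertex 1 appears in no bag, so the decomposition is invalid.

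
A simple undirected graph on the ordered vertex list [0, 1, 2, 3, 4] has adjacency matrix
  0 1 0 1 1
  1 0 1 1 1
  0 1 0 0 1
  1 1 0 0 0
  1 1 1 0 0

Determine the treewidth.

A width-2 tree decomposition is:
Bags: B1 = {0, 1, 3}  B2 = {0, 1, 4}  B3 = {1, 2, 4}
Tree: B1–B2, B2–B3
Every bag has size at most 3, so the width is 3 − 1 = 2 and tw(G) ≤ 2. On the other hand G contains the 3-clique {0, 1, 3}. A clique must lie in a single bag of any decomposition, so no decomposition can have width below 2. Combining the bounds, tw(G) = 2.

2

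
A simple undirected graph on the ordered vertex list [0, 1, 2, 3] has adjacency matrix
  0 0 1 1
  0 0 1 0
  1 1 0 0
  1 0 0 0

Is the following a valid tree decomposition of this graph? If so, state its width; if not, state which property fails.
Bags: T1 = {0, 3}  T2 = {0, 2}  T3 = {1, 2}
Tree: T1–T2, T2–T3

Checking the three conditions: (i) the bags cover all of {0, 1, 2, 3}; (ii) for each edge, some bag contains both endpoints; (iii) the bags containing any fixed vertex form a subtree. All hold, so the decomposition is valid with width 2 − 1 = 1.

Yes; width 1.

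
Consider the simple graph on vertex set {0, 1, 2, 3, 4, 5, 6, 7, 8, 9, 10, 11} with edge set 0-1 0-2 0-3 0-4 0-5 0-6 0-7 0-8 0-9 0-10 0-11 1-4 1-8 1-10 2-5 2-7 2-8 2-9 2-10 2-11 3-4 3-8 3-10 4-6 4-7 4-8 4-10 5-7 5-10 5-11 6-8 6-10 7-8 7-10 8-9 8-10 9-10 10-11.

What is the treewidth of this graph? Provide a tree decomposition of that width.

Each bag holds 5 vertices, so the decomposition has width 4, which upper-bounds the treewidth. On the other hand G contains the 5-clique {0, 2, 8, 9, 10}. A clique must lie in a single bag of any decomposition, so no decomposition can have width below 4. Hence tw(G) = 4 exactly.

Treewidth 4.
Bags: B1 = {0, 2, 7, 8, 10}  B2 = {0, 4, 7, 8, 10}  B3 = {0, 2, 5, 7, 10}  B4 = {0, 1, 4, 8, 10}  B5 = {0, 2, 5, 10, 11}  B6 = {0, 4, 6, 8, 10}  B7 = {0, 2, 8, 9, 10}  B8 = {0, 3, 4, 8, 10}
Tree: B1–B2, B1–B3, B2–B4, B3–B5, B2–B6, B1–B7, B6–B8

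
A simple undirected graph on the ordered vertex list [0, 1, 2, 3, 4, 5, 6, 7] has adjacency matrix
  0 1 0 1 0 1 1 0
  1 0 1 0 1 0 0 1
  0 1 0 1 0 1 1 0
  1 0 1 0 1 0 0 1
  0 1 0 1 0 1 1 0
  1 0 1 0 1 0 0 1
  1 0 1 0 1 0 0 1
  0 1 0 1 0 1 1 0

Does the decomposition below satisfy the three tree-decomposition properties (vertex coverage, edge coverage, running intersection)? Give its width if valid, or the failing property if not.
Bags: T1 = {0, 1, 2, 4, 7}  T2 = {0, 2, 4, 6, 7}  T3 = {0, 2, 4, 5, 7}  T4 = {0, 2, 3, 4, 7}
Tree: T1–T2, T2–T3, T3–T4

Vertex coverage: the bags together contain {0, 1, 2, 3, 4, 5, 6, 7}, the full vertex set. Edge coverage: each edge of G has both endpoints in at least one bag. Running intersection: for every vertex, the bags containing it form a connected subtree. All three properties hold, so this is a valid tree decomposition of width max|bag| − 1 = 4, and hence tw(G) ≤ 4.

Yes; width 4.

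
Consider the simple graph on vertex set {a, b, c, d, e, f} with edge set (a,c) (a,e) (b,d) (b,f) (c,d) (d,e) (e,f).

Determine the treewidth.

A width-2 tree decomposition is:
Bags: B1 = {a, c, d}  B2 = {a, d, e}  B3 = {b, d, e}  B4 = {b, e, f}
Tree: B1–B2, B2–B3, B3–B4
Every bag has size at most 3, so the width is 3 − 1 = 2 and tw(G) ≤ 2. Since c–a–e–d–c is a cycle in G, G is not acyclic. Forests are exactly the graphs of treewidth ≤ 1, so tw(G) ≥ 2. Therefore the treewidth is 2.

2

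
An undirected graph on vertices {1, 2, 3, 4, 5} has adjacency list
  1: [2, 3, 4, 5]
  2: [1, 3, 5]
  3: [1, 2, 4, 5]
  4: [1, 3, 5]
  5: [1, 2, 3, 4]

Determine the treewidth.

A width-3 tree decomposition is:
Bags: B1 = {1, 3, 4, 5}  B2 = {1, 2, 3, 5}
Tree: B1–B2
Each bag holds 4 vertices, so the decomposition has width 3, which upper-bounds the treewidth. Conversely, {1, 2, 3, 5} is a clique of size 4, and the vertices of any clique must share a bag in every tree decomposition; so some bag has ≥ 4 vertices and tw(G) ≥ 3. The upper and lower bounds meet at 3, so that is the treewidth.

3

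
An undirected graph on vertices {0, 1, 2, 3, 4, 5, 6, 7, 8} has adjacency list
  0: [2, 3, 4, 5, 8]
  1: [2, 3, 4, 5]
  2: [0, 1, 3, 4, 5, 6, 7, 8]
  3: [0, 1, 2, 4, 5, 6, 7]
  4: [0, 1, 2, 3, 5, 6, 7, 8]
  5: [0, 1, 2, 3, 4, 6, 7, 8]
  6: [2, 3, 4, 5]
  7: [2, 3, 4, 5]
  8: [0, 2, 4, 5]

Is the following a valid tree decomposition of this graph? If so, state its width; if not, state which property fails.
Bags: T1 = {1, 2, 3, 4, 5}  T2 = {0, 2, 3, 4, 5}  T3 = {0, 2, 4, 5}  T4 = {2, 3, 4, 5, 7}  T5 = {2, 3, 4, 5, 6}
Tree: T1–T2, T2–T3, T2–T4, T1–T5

No — vertex 8 appears in no bag.

A tree decomposition must satisfy three properties: every vertex lies in some bag; for every edge, both endpoints lie together in some bag; and for every vertex, the bags containing it form a connected subtree. Here vertex 8 appears in no bag, so the decomposition is invalid.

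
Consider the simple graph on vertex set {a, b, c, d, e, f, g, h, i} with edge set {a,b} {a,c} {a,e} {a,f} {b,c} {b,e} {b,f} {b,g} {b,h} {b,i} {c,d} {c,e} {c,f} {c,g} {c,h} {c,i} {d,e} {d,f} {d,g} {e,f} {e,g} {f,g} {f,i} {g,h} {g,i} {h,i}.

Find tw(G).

4

A width-4 tree decomposition is:
Bags: B1 = {a, b, c, e, f}  B2 = {b, c, e, f, g}  B3 = {b, c, f, g, i}  B4 = {b, c, g, h, i}  B5 = {c, d, e, f, g}
Tree: B1–B2, B2–B3, B3–B4, B2–B5
The largest bag has 5 vertices, giving width 4; this decomposition certifies tw(G) ≤ 4. Conversely, {b, c, g, h, i} is a clique of size 5, and the vertices of any clique must share a bag in every tree decomposition; so some bag has ≥ 5 vertices and tw(G) ≥ 4. Hence tw(G) = 4 exactly.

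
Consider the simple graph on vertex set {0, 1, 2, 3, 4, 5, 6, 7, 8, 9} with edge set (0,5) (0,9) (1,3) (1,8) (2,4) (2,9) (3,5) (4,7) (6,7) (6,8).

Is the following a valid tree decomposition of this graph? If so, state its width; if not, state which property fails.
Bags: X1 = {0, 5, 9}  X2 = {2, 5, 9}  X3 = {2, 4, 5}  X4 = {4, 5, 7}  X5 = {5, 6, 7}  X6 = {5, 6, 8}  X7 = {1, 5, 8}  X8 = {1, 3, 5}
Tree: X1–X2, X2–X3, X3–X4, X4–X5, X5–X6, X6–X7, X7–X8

Checking the three conditions: (i) the bags cover all of {0, 1, 2, 3, 4, 5, 6, 7, 8, 9}; (ii) for each edge, some bag contains both endpoints; (iii) the bags containing any fixed vertex form a subtree. All hold, so the decomposition is valid with width 3 − 1 = 2.

Yes; width 2.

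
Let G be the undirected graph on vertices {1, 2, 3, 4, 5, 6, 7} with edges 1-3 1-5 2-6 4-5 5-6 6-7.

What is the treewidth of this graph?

A width-1 tree decomposition is:
Bags: B1 = {5, 6}  B2 = {1, 5}  B3 = {4, 5}  B4 = {2, 6}  B5 = {6, 7}  B6 = {1, 3}
Tree: B1–B2, B1–B3, B1–B4, B4–B5, B2–B6
The largest bag has 2 vertices, giving width 1; this decomposition certifies tw(G) ≤ 1. Any graph with an edge has treewidth ≥ 1, and G has the edge 6–5. Hence tw(G) = 1 exactly.

1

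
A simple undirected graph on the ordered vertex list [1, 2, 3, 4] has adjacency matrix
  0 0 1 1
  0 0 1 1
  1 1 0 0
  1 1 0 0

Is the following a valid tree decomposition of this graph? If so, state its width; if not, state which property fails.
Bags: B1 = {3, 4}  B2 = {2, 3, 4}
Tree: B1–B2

A tree decomposition must satisfy three properties: every vertex lies in some bag; for every edge, both endpoints lie together in some bag; and for every vertex, the bags containing it form a connected subtree. Here vertex 1 appears in no bag, so the decomposition is invalid.

No — vertex 1 appears in no bag.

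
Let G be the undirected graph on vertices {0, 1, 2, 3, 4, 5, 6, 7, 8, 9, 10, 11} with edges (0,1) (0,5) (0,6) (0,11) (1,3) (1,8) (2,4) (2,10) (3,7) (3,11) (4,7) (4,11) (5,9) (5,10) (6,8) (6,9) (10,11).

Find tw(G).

3

A width-3 tree decomposition is:
Bags: B1 = {5, 6, 8, 9}  B2 = {0, 5, 6, 8}  B3 = {0, 1, 5, 8}  B4 = {0, 1, 5, 10}  B5 = {0, 1, 10, 11}  B6 = {1, 3, 10, 11}  B7 = {2, 3, 10, 11}  B8 = {2, 3, 4, 11}  B9 = {2, 3, 4, 7}
Tree: B1–B2, B2–B3, B3–B4, B4–B5, B5–B6, B6–B7, B7–B8, B8–B9
Every bag has size at most 4, so the width is 4 − 1 = 3 and tw(G) ≤ 3. For the lower bound: the 4 vertex sets {6,8,9}, {5}, {0}, {1,3,10,11} are disjoint, each induces a connected subgraph, and every pair is joined by at least one edge of G. Contracting each set to a single vertex therefore yields K_{4} as a minor, and since treewidth is minor-monotone, tw(G) ≥ tw(K_{4}) = 3. The upper and lower bounds meet at 3, so that is the treewidth.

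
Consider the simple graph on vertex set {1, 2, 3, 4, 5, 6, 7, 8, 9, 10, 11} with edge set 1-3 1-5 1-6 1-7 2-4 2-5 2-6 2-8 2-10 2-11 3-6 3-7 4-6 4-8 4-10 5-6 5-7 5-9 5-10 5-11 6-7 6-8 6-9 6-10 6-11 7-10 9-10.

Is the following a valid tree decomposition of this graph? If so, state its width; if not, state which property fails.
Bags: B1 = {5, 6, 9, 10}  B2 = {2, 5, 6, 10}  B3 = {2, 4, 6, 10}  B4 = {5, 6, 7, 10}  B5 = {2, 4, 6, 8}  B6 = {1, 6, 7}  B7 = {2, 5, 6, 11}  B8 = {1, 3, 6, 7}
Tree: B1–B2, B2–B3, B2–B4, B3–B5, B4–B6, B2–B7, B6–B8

A tree decomposition must satisfy three properties: every vertex lies in some bag; for every edge, both endpoints lie together in some bag; and for every vertex, the bags containing it form a connected subtree. Here edge (5,1) lies in no bag, so the decomposition is invalid.

No — edge (5,1) lies in no bag.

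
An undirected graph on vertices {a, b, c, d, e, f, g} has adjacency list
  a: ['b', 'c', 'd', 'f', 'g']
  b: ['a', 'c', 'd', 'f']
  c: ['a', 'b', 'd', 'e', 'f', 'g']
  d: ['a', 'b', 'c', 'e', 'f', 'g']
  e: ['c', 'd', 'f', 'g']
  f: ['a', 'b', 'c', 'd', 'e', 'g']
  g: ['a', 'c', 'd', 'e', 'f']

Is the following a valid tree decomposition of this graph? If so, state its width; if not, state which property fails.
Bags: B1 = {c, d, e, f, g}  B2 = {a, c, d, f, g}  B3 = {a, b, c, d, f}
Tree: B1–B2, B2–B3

Yes; width 4.

Vertex coverage: the bags together contain {a, b, c, d, e, f, g}, the full vertex set. Edge coverage: each edge of G has both endpoints in at least one bag. Running intersection: for every vertex, the bags containing it form a connected subtree. All three properties hold, so this is a valid tree decomposition of width max|bag| − 1 = 4, and hence tw(G) ≤ 4.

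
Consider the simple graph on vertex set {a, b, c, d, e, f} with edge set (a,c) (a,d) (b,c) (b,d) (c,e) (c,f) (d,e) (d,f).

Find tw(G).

A width-2 tree decomposition is:
Bags: B1 = {c, d, e}  B2 = {c, d, f}  B3 = {b, c, d}  B4 = {a, c, d}
Tree: B1–B2, B2–B3, B3–B4
Every bag has size at most 3, so the width is 3 − 1 = 2 and tw(G) ≤ 2. For the lower bound, G contains the cycle e–c–f–d–e, so G is not a forest; only forests have treewidth ≤ 1, hence tw(G) ≥ 2. The upper and lower bounds meet at 2, so that is the treewidth.

2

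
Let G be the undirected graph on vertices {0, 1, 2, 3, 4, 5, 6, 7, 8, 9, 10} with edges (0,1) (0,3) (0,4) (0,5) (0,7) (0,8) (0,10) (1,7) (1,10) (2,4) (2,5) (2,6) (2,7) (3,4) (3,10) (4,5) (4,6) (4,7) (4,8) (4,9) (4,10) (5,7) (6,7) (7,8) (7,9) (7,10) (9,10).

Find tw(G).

3

A width-3 tree decomposition is:
Bags: B1 = {0, 4, 5, 7}  B2 = {2, 4, 5, 7}  B3 = {0, 4, 7, 8}  B4 = {0, 4, 7, 10}  B5 = {4, 7, 9, 10}  B6 = {2, 4, 6, 7}  B7 = {0, 3, 4, 10}  B8 = {0, 1, 7, 10}
Tree: B1–B2, B1–B3, B1–B4, B4–B5, B2–B6, B4–B7, B4–B8
Each bag holds 4 vertices, so the decomposition has width 3, which upper-bounds the treewidth. On the other hand G contains the 4-clique {0, 1, 7, 10}. A clique must lie in a single bag of any decomposition, so no decomposition can have width below 3. Hence tw(G) = 3 exactly.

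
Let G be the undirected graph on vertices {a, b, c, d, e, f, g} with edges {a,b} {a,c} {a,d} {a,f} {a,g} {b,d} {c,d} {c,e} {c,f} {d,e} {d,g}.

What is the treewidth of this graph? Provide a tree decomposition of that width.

Treewidth 2.
One optimal decomposition is:
Bags: B1 = {a, b, d}  B2 = {a, c, d}  B3 = {a, d, g}  B4 = {c, d, e}  B5 = {a, c, f}
Tree: B1–B2, B2–B3, B2–B4, B2–B5

Each bag holds 3 vertices, so the decomposition has width 2, which upper-bounds the treewidth. Conversely, {c, d, e} is a clique of size 3, and the vertices of any clique must share a bag in every tree decomposition; so some bag has ≥ 3 vertices and tw(G) ≥ 2. Hence tw(G) = 2 exactly.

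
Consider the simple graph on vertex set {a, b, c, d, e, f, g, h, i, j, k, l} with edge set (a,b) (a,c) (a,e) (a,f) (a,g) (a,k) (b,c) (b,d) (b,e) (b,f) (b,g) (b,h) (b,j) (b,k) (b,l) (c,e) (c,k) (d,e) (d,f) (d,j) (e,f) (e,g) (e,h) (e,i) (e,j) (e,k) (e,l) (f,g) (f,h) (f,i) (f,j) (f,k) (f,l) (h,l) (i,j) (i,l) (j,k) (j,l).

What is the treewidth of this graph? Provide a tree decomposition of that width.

Treewidth 4.
One such decomposition:
Bags: B1 = {b, e, f, j, l}  B2 = {b, e, f, j, k}  B3 = {a, b, e, f, k}  B4 = {e, f, i, j, l}  B5 = {b, e, f, h, l}  B6 = {b, d, e, f, j}  B7 = {a, b, c, e, k}  B8 = {a, b, e, f, g}
Tree: B1–B2, B2–B3, B1–B4, B1–B5, B2–B6, B3–B7, B3–B8

The largest bag has 5 vertices, giving width 4; this decomposition certifies tw(G) ≤ 4. For the lower bound, the 5 vertices {a, b, c, e, k} are pairwise adjacent, and any tree decomposition puts a clique entirely inside one bag — forcing width ≥ 4. Combining the bounds, tw(G) = 4.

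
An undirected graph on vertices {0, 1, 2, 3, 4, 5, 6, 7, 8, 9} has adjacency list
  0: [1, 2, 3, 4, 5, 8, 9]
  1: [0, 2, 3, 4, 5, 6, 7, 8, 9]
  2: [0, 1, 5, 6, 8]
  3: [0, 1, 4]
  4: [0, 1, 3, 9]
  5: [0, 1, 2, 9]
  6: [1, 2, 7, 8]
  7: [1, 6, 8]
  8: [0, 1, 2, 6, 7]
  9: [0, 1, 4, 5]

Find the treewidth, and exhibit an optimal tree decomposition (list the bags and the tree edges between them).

Treewidth 3.
Bags: B1 = {0, 1, 2, 5}  B2 = {0, 1, 5, 9}  B3 = {0, 1, 2, 8}  B4 = {1, 2, 6, 8}  B5 = {0, 1, 4, 9}  B6 = {1, 6, 7, 8}  B7 = {0, 1, 3, 4}
Tree: B1–B2, B1–B3, B3–B4, B2–B5, B4–B6, B5–B7

Every bag has size at most 4, so the width is 4 − 1 = 3 and tw(G) ≤ 3. Conversely, {0, 1, 4, 9} is a clique of size 4, and the vertices of any clique must share a bag in every tree decomposition; so some bag has ≥ 4 vertices and tw(G) ≥ 3. Combining the bounds, tw(G) = 3.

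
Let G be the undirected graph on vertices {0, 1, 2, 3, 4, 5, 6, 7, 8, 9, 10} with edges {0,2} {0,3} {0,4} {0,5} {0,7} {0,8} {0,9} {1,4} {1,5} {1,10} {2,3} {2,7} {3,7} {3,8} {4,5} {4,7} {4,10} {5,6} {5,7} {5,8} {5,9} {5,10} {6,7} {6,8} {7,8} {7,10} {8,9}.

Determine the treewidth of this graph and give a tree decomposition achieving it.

The largest bag has 4 vertices, giving width 3; this decomposition certifies tw(G) ≤ 3. On the other hand G contains the 4-clique {0, 2, 3, 7}. A clique must lie in a single bag of any decomposition, so no decomposition can have width below 3. The upper and lower bounds meet at 3, so that is the treewidth.

Treewidth 3.
One optimal decomposition is:
Bags: B1 = {5, 6, 7, 8}  B2 = {0, 5, 7, 8}  B3 = {0, 3, 7, 8}  B4 = {0, 4, 5, 7}  B5 = {4, 5, 7, 10}  B6 = {0, 5, 8, 9}  B7 = {0, 2, 3, 7}  B8 = {1, 4, 5, 10}
Tree: B1–B2, B2–B3, B2–B4, B4–B5, B2–B6, B3–B7, B5–B8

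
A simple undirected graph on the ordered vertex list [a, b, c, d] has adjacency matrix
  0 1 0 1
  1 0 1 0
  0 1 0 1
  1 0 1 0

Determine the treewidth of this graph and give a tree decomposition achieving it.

Every bag has size at most 3, so the width is 3 − 1 = 2 and tw(G) ≤ 2. For the lower bound, G contains the cycle d–c–b–a–d, so G is not a forest; only forests have treewidth ≤ 1, hence tw(G) ≥ 2. Combining the bounds, tw(G) = 2.

Treewidth 2.
One such decomposition:
Bags: B1 = {b, c, d}  B2 = {a, b, d}
Tree: B1–B2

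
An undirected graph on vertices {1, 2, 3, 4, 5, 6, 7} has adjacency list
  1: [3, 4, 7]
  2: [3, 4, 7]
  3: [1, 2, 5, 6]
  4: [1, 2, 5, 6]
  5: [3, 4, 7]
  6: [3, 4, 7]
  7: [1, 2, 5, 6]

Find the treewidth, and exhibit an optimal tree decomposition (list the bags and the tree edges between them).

Treewidth 3.
One optimal decomposition is:
Bags: B1 = {3, 4, 6, 7}  B2 = {1, 3, 4, 7}  B3 = {2, 3, 4, 7}  B4 = {3, 4, 5, 7}
Tree: B1–B2, B2–B3, B3–B4

Every bag has size at most 4, so the width is 4 − 1 = 3 and tw(G) ≤ 3. For the lower bound: the 4 vertex sets {3,6}, {1,7}, {4}, {2} are disjoint, each induces a connected subgraph, and every pair is joined by at least one edge of G. Contracting each set to a single vertex therefore yields K_{4} as a minor, and since treewidth is minor-monotone, tw(G) ≥ tw(K_{4}) = 3. Therefore the treewidth is 3.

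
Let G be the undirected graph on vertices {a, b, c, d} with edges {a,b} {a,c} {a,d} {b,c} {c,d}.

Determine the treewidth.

2

A width-2 tree decomposition is:
Bags: B1 = {a, b, c}  B2 = {a, c, d}
Tree: B1–B2
The largest bag has 3 vertices, giving width 2; this decomposition certifies tw(G) ≤ 2. On the other hand G contains the 3-clique {a, c, d}. A clique must lie in a single bag of any decomposition, so no decomposition can have width below 2. Therefore the treewidth is 2.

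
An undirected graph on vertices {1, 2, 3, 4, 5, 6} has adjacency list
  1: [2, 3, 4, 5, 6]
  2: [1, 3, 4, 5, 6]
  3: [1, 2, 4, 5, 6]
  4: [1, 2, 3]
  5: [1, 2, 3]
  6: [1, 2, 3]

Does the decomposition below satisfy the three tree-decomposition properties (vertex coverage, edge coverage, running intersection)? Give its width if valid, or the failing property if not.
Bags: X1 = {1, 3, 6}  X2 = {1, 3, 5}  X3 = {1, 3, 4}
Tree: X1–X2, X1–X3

A tree decomposition must satisfy three properties: every vertex lies in some bag; for every edge, both endpoints lie together in some bag; and for every vertex, the bags containing it form a connected subtree. Here vertex 2 appears in no bag, so the decomposition is invalid.

No — vertex 2 appears in no bag.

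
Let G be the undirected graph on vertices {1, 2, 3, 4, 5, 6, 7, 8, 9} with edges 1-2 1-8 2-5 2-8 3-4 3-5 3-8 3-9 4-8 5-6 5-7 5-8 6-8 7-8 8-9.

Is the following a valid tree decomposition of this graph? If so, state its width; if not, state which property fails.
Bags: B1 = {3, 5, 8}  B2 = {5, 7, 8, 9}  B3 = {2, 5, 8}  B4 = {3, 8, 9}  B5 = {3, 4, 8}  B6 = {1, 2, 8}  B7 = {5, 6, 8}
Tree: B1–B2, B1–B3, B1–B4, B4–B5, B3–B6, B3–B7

A tree decomposition must satisfy three properties: every vertex lies in some bag; for every edge, both endpoints lie together in some bag; and for every vertex, the bags containing it form a connected subtree. Here bags containing vertex 9 are not connected in the tree, so the decomposition is invalid.

No — bags containing vertex 9 are not connected in the tree.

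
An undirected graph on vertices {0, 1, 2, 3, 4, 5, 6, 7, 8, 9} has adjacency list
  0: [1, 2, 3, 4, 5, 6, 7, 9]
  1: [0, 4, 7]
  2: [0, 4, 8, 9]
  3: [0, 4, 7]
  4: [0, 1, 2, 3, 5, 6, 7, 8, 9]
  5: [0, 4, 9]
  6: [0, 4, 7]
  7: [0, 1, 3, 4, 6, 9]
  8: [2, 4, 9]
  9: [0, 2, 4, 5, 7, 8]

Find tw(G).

A width-3 tree decomposition is:
Bags: B1 = {0, 4, 7, 9}  B2 = {0, 1, 4, 7}  B3 = {0, 4, 6, 7}  B4 = {0, 2, 4, 9}  B5 = {0, 3, 4, 7}  B6 = {2, 4, 8, 9}  B7 = {0, 4, 5, 9}
Tree: B1–B2, B2–B3, B1–B4, B2–B5, B4–B6, B4–B7
Every bag has size at most 4, so the width is 4 − 1 = 3 and tw(G) ≤ 3. On the other hand G contains the 4-clique {0, 2, 4, 9}. A clique must lie in a single bag of any decomposition, so no decomposition can have width below 3. The upper and lower bounds meet at 3, so that is the treewidth.

3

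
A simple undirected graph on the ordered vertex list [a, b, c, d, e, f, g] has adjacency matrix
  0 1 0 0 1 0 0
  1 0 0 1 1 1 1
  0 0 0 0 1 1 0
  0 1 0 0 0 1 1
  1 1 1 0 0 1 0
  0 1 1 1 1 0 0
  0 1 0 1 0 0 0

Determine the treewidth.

A width-2 tree decomposition is:
Bags: B1 = {b, e, f}  B2 = {a, b, e}  B3 = {b, d, f}  B4 = {c, e, f}  B5 = {b, d, g}
Tree: B1–B2, B1–B3, B1–B4, B3–B5
Each bag holds 3 vertices, so the decomposition has width 2, which upper-bounds the treewidth. On the other hand G contains the 3-clique {c, e, f}. A clique must lie in a single bag of any decomposition, so no decomposition can have width below 2. Hence tw(G) = 2 exactly.

2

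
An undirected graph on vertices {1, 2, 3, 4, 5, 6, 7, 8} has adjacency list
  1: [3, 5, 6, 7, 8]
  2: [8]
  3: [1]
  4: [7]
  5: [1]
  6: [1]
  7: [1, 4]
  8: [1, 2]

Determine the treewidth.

A width-1 tree decomposition is:
Bags: B1 = {1, 3}  B2 = {1, 7}  B3 = {1, 8}  B4 = {1, 6}  B5 = {4, 7}  B6 = {2, 8}  B7 = {1, 5}
Tree: B1–B2, B2–B3, B3–B4, B2–B5, B3–B6, B2–B7
The largest bag has 2 vertices, giving width 1; this decomposition certifies tw(G) ≤ 1. Any graph with an edge has treewidth ≥ 1, and G has the edge 3–1. Therefore the treewidth is 1.

1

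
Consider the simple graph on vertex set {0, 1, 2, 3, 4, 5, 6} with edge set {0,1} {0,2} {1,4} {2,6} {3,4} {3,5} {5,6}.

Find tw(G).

2

A width-2 tree decomposition is:
Bags: B1 = {2, 5, 6}  B2 = {0, 2, 5}  B3 = {0, 1, 5}  B4 = {1, 4, 5}  B5 = {3, 4, 5}
Tree: B1–B2, B2–B3, B3–B4, B4–B5
Every bag has size at most 3, so the width is 3 − 1 = 2 and tw(G) ≤ 2. For the lower bound, G contains the cycle 5–6–2–0–1–4–3–5, so G is not a forest; only forests have treewidth ≤ 1, hence tw(G) ≥ 2. Combining the bounds, tw(G) = 2.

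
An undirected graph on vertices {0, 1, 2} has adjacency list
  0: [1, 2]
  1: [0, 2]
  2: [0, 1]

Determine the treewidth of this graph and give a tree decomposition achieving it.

Treewidth 2.
One such decomposition:
Bags: B1 = {0, 1, 2}
Tree: (single bag)

A single bag containing all 3 vertices is trivially a valid decomposition of width 2. On the other hand G contains the 3-clique {0, 1, 2}. A clique must lie in a single bag of any decomposition, so no decomposition can have width below 2. The upper and lower bounds meet at 2, so that is the treewidth.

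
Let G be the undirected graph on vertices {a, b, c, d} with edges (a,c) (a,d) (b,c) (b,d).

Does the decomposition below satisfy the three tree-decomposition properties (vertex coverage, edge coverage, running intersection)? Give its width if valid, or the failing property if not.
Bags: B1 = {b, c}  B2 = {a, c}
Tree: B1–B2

A tree decomposition must satisfy three properties: every vertex lies in some bag; for every edge, both endpoints lie together in some bag; and for every vertex, the bags containing it form a connected subtree. Here vertex d appears in no bag, so the decomposition is invalid.

No — vertex d appears in no bag.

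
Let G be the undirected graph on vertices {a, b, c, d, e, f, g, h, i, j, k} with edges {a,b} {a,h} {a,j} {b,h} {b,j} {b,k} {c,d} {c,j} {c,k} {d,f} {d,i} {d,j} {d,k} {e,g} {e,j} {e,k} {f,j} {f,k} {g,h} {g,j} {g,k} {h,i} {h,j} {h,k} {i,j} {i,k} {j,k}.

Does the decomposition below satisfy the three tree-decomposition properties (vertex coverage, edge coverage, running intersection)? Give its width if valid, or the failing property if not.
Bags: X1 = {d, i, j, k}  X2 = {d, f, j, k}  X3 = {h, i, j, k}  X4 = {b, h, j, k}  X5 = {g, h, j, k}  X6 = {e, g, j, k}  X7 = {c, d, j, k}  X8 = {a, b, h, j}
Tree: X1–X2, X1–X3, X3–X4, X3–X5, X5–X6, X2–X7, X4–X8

Yes; width 3.

Vertex coverage: the bags together contain {a, b, c, d, e, f, g, h, i, j, k}, the full vertex set. Edge coverage: each edge of G has both endpoints in at least one bag. Running intersection: for every vertex, the bags containing it form a connected subtree. All three properties hold, so this is a valid tree decomposition of width max|bag| − 1 = 3, and hence tw(G) ≤ 3.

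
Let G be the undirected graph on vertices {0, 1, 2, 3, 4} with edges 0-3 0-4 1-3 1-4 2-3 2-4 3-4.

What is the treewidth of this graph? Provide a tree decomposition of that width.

Every bag has size at most 3, so the width is 3 − 1 = 2 and tw(G) ≤ 2. On the other hand G contains the 3-clique {0, 3, 4}. A clique must lie in a single bag of any decomposition, so no decomposition can have width below 2. Therefore the treewidth is 2.

Treewidth 2.
One such decomposition:
Bags: B1 = {2, 3, 4}  B2 = {1, 3, 4}  B3 = {0, 3, 4}
Tree: B1–B2, B1–B3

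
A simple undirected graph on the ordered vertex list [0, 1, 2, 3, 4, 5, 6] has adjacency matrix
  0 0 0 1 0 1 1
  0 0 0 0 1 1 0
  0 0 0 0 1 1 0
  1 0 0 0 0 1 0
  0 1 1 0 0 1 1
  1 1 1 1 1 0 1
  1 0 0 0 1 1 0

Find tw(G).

2

A width-2 tree decomposition is:
Bags: B1 = {0, 5, 6}  B2 = {4, 5, 6}  B3 = {2, 4, 5}  B4 = {1, 4, 5}  B5 = {0, 3, 5}
Tree: B1–B2, B2–B3, B3–B4, B1–B5
The largest bag has 3 vertices, giving width 2; this decomposition certifies tw(G) ≤ 2. For the lower bound, the 3 vertices {0, 3, 5} are pairwise adjacent, and any tree decomposition puts a clique entirely inside one bag — forcing width ≥ 2. Hence tw(G) = 2 exactly.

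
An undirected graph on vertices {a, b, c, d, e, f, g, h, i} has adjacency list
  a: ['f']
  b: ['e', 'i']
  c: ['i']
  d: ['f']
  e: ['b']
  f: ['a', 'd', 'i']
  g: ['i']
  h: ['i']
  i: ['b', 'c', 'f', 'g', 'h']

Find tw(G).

A width-1 tree decomposition is:
Bags: B1 = {f, i}  B2 = {h, i}  B3 = {a, f}  B4 = {c, i}  B5 = {g, i}  B6 = {b, i}  B7 = {d, f}  B8 = {b, e}
Tree: B1–B2, B1–B3, B1–B4, B1–B5, B1–B6, B3–B7, B6–B8
Every bag has size at most 2, so the width is 2 − 1 = 1 and tw(G) ≤ 1. Since G has at least one edge (e.g. i–f), it is not an edgeless graph, so tw(G) ≥ 1. Combining the bounds, tw(G) = 1.

1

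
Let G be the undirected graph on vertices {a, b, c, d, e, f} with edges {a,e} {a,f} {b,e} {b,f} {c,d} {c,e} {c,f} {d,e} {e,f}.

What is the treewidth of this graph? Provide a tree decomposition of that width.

Treewidth 2.
Bags: B1 = {a, e, f}  B2 = {c, e, f}  B3 = {c, d, e}  B4 = {b, e, f}
Tree: B1–B2, B2–B3, B2–B4

Each bag holds 3 vertices, so the decomposition has width 2, which upper-bounds the treewidth. Conversely, {c, d, e} is a clique of size 3, and the vertices of any clique must share a bag in every tree decomposition; so some bag has ≥ 3 vertices and tw(G) ≥ 2. Therefore the treewidth is 2.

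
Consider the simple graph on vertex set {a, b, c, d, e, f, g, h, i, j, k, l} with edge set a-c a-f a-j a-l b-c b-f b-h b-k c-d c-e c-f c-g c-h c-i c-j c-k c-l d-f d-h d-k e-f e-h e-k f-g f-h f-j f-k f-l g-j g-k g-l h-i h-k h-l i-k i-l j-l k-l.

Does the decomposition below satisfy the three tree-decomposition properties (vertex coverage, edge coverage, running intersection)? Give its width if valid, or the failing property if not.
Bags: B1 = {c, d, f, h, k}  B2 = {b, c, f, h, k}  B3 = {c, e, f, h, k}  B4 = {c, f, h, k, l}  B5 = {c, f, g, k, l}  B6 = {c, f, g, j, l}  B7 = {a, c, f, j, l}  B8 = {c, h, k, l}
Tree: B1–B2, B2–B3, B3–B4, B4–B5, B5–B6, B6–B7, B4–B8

A tree decomposition must satisfy three properties: every vertex lies in some bag; for every edge, both endpoints lie together in some bag; and for every vertex, the bags containing it form a connected subtree. Here vertex i appears in no bag, so the decomposition is invalid.

No — vertex i appears in no bag.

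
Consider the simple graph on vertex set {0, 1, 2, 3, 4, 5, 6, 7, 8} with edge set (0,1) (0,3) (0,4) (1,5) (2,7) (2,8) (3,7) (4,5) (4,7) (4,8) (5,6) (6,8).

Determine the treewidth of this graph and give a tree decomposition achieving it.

Treewidth 3.
One optimal decomposition is:
Bags: B1 = {2, 3, 7, 8}  B2 = {3, 4, 7, 8}  B3 = {0, 3, 4, 8}  B4 = {0, 4, 6, 8}  B5 = {0, 4, 5, 6}  B6 = {0, 1, 5, 6}
Tree: B1–B2, B2–B3, B3–B4, B4–B5, B5–B6

Every bag has size at most 4, so the width is 4 − 1 = 3 and tw(G) ≤ 3. For the lower bound: the 4 vertex sets {2,3,7}, {8}, {4}, {0,1,5,6} are disjoint, each induces a connected subgraph, and every pair is joined by at least one edge of G. Contracting each set to a single vertex therefore yields K_{4} as a minor, and since treewidth is minor-monotone, tw(G) ≥ tw(K_{4}) = 3. The upper and lower bounds meet at 3, so that is the treewidth.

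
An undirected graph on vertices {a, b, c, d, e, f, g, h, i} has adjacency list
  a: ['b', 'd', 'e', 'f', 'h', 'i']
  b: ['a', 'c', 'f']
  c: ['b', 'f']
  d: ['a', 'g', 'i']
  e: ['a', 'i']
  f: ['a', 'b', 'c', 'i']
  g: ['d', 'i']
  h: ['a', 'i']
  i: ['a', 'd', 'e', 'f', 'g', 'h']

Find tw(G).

A width-2 tree decomposition is:
Bags: B1 = {d, g, i}  B2 = {a, d, i}  B3 = {a, h, i}  B4 = {a, f, i}  B5 = {a, b, f}  B6 = {a, e, i}  B7 = {b, c, f}
Tree: B1–B2, B2–B3, B3–B4, B4–B5, B2–B6, B5–B7
Each bag holds 3 vertices, so the decomposition has width 2, which upper-bounds the treewidth. For the lower bound, the 3 vertices {b, c, f} are pairwise adjacent, and any tree decomposition puts a clique entirely inside one bag — forcing width ≥ 2. Hence tw(G) = 2 exactly.

2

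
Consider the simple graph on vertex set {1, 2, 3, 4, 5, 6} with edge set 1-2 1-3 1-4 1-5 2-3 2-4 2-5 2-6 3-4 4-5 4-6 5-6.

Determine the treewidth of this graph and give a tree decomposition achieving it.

Each bag holds 4 vertices, so the decomposition has width 3, which upper-bounds the treewidth. Conversely, {1, 2, 3, 4} is a clique of size 4, and the vertices of any clique must share a bag in every tree decomposition; so some bag has ≥ 4 vertices and tw(G) ≥ 3. The upper and lower bounds meet at 3, so that is the treewidth.

Treewidth 3.
One optimal decomposition is:
Bags: B1 = {1, 2, 4, 5}  B2 = {2, 4, 5, 6}  B3 = {1, 2, 3, 4}
Tree: B1–B2, B1–B3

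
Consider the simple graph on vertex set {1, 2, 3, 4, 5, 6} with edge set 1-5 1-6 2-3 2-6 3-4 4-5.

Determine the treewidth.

A width-2 tree decomposition is:
Bags: B1 = {2, 3, 4}  B2 = {2, 4, 6}  B3 = {1, 4, 6}  B4 = {1, 4, 5}
Tree: B1–B2, B2–B3, B3–B4
Every bag has size at most 3, so the width is 3 − 1 = 2 and tw(G) ≤ 2. Since 4–3–2–6–1–5–4 is a cycle in G, G is not acyclic. Forests are exactly the graphs of treewidth ≤ 1, so tw(G) ≥ 2. Combining the bounds, tw(G) = 2.

2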